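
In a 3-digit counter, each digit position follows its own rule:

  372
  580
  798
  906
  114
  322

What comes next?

First digit — +2 each step, mod 10: 3, 5, 7, 9, 1, 3 → 5.
Second digit: +1 each step, mod 10; 7, 8, 9, 0, 1, 2 → 3.
For the third digit, −2 each step, mod 10: 2, 0, 8, 6, 4, 2 → 0.
So the next tag is 530.

530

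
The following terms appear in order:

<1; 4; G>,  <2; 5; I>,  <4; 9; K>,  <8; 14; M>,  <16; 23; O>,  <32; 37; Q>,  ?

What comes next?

First component: 1, 2, 4, 8, 16, 32 → 64 (×2 each step).
Second component: each term is the sum of the two before it, so 4, 5, 9, 14, 23, 37 → 60.
Letter: letters move forward 2 places in the alphabet, so G, I, K, M, O, Q → S.
Putting it together: <64; 60; S>.

<64; 60; S>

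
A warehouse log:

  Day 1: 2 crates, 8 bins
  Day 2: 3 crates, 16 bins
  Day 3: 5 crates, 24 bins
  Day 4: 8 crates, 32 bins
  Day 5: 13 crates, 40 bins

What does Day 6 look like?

21 crates, 48 bins

Crates: each term is the sum of the two before it; 2, 3, 5, 8, 13 → 21.
For the bins, +8 each step: 8, 16, 24, 32, 40 → 48.
Combining the parts gives 21 crates, 48 bins.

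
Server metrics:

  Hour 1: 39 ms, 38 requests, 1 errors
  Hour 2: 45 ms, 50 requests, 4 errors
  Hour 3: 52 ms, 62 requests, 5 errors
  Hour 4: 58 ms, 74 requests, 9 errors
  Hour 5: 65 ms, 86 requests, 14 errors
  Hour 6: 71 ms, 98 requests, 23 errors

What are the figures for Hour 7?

78 ms, 110 requests, 37 errors

Ms: 39, 45, 52, 58, 65, 71 → 78 (alternating steps +6, +7, +6, +7, …).
Requests: 38, 50, 62, 74, 86, 98 → 110 (+12 each step).
For the errors, each term is the sum of the two before it: 1, 4, 5, 9, 14, 23 → 37.
Combining the parts gives 78 ms, 110 requests, 37 errors.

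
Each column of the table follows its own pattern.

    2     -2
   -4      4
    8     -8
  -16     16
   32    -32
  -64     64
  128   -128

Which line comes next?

First component goes 2, -4, 8, -16, 32, -64, 128 → -256 (×(-2) each step).
Second component goes -2, 4, -8, 16, -32, 64, -128 → 256 (always the negative of the first component).
Putting it together: -256  256.

-256  256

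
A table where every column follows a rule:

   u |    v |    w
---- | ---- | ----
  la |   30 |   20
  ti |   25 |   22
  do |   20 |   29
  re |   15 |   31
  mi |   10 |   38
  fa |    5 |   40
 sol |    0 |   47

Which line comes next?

Column u: runs through the solfège scale do→ti; la, ti, do, re, mi, fa, sol → la.
Column v: −5 each step; 30, 25, 20, 15, 10, 5, 0 → -5.
Column w goes 20, 22, 29, 31, 38, 40, 47 → 49 (alternating steps +2, +7, +2, +7, …).
So the next line is la  -5  49.

la  -5  49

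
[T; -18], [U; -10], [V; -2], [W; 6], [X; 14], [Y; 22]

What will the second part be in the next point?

Second part: -18, -10, -2, 6, 14, 22 → 30 (+8 each step).

30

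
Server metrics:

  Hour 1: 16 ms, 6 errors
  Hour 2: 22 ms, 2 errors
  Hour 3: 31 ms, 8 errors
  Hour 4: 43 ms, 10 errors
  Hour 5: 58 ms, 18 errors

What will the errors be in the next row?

Errors: 6, 2, 8, 10, 18 → 28 (each term is the sum of the two before it).

28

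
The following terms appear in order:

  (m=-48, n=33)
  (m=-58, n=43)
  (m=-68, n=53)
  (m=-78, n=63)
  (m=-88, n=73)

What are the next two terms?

M: -48, -58, -68, -78, -88 → -98 → -108 (−10 each step).
N: together with the m always sums to -15; 33, 43, 53, 63, 73 → 83 → 93.
Putting the parts together: (m=-98, n=83) and then (m=-108, n=93).

(m=-98, n=83), (m=-108, n=93)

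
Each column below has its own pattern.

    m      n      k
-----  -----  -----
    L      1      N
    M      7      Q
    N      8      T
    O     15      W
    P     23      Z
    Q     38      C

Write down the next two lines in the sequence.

R  61  F; S  99  I

Column m: L, M, N, O, P, Q → R → S (letters move forward 1 place in the alphabet).
Column n: each term is the sum of the two before it; 1, 7, 8, 15, 23, 38 → 61 → 99.
Column k — letters move forward 3 places in the alphabet, wrapping Z→A: N, Q, T, W, Z, C → F → I.
So the next two lines are R  61  F and S  99  I.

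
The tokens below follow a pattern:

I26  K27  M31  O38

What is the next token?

Letter — letters move forward 2 places in the alphabet: I, K, M, O → Q.
Second component: differences are 1, 4, 7, … (increasing by 3 each time), so 26, 27, 31, 38 → 48.
So the next token is Q48.

Q48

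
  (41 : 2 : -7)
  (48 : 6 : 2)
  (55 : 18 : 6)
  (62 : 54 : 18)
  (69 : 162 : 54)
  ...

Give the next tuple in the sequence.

First component: 41, 48, 55, 62, 69 → 76 (+7 each step).
Second component: ×3 each step; 2, 6, 18, 54, 162 → 486.
For the third component, always the previous value of the second component: -7, 2, 6, 18, 54 → 162.
So the next tuple is (76 : 486 : 162).

(76 : 486 : 162)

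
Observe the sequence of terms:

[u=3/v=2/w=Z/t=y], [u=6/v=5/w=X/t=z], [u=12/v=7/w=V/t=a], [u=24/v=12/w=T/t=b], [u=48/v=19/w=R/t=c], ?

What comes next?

[u=96/v=31/w=P/t=d]

U: 3, 6, 12, 24, 48 → 96 (×2 each step).
V: each term is the sum of the two before it, so 2, 5, 7, 12, 19 → 31.
W — letters move back 2 places in the alphabet: Z, X, V, T, R → P.
T: y, z, a, b, c → d (letters move forward 1 place in the alphabet, wrapping Z→A).
Putting it together: [u=96/v=31/w=P/t=d].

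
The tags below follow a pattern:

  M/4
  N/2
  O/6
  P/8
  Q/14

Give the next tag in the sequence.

R/22

Letter goes M, N, O, P, Q → R (letters move forward 1 place in the alphabet).
Second component: each term is the sum of the two before it, so 4, 2, 6, 8, 14 → 22.
So the next tag is R/22.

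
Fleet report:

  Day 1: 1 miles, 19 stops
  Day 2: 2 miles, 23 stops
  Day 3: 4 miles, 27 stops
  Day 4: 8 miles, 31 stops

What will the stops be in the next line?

35

Stops: +4 each step; 19, 23, 27, 31 → 35.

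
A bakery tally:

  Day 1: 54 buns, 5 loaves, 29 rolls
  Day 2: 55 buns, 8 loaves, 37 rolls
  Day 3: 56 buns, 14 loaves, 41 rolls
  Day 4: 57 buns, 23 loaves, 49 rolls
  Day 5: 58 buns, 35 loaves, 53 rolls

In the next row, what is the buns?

59

Buns: 54, 55, 56, 57, 58 → 59 (+1 each step).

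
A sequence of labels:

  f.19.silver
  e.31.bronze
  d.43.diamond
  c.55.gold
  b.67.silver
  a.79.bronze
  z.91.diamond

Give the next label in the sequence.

y.103.gold

Letter: letters move back 1 place in the alphabet, wrapping A→Z; f, e, d, c, b, a, z → y.
Second component: +12 each step, so 19, 31, 43, 55, 67, 79, 91 → 103.
Rank: repeats silver → bronze → diamond → gold; silver, bronze, diamond, gold, silver, bronze, diamond → gold.
Combining the parts gives y.103.gold.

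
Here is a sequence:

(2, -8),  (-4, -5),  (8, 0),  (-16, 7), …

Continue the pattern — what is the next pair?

First part goes 2, -4, 8, -16 → 32 (×(-2) each step).
Second part — differences are 3, 5, 7, … (increasing by 2 each time): -8, -5, 0, 7 → 16.
So the next pair is (32, 16).

(32, 16)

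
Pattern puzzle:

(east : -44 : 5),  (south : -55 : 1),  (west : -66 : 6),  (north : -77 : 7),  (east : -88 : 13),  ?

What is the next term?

(south : -99 : 20)

For the direction, repeats east → south → west → north: east, south, west, north, east → south.
Second component — −11 each step: -44, -55, -66, -77, -88 → -99.
For the third component, each term is the sum of the two before it: 5, 1, 6, 7, 13 → 20.
Putting it together: (south : -99 : 20).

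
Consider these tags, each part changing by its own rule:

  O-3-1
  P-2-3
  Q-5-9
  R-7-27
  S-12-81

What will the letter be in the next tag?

Letter: letters move forward 1 place in the alphabet, so O, P, Q, R, S → T.

T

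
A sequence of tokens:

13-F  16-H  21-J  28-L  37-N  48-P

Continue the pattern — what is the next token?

First component: differences are 3, 5, 7, … (increasing by 2 each time), so 13, 16, 21, 28, 37, 48 → 61.
Letter — letters move forward 2 places in the alphabet: F, H, J, L, N, P → R.
Putting it together: 61-R.

61-R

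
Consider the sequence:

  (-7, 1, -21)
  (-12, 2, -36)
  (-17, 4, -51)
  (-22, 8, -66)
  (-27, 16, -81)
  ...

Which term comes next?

(-32, 32, -96)

First coordinate: −5 each step; -7, -12, -17, -22, -27 → -32.
For the second coordinate, ×2 each step: 1, 2, 4, 8, 16 → 32.
Third coordinate — always 3 × the first coordinate: -21, -36, -51, -66, -81 → -96.
Putting it together: (-32, 32, -96).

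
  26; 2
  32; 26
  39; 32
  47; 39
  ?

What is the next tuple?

56; 47

First coordinate goes 26, 32, 39, 47 → 56 (differences are 6, 7, 8, … (increasing by 1 each time)).
For the second coordinate, always the previous value of the first coordinate: 2, 26, 32, 39 → 47.
So the next tuple is 56; 47.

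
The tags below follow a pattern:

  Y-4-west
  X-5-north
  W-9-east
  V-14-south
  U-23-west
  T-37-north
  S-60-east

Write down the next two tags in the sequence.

R-97-south then Q-157-west

Letter goes Y, X, W, V, U, T, S → R → Q (letters move back 1 place in the alphabet).
Second component: each term is the sum of the two before it; 4, 5, 9, 14, 23, 37, 60 → 97 → 157.
Direction: repeats west → north → east → south; west, north, east, south, west, north, east → south → west.
Putting the parts together: R-97-south and then Q-157-west.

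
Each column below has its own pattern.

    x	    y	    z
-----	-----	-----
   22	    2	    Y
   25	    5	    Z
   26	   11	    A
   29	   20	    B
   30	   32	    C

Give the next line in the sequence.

33  47  D

Column x: alternating steps +3, +1, +3, +1, …, so 22, 25, 26, 29, 30 → 33.
Column y — differences are 3, 6, 9, … (increasing by 3 each time): 2, 5, 11, 20, 32 → 47.
Column z goes Y, Z, A, B, C → D (letters move forward 1 place in the alphabet, wrapping Z→A).
So the next line is 33  47  D.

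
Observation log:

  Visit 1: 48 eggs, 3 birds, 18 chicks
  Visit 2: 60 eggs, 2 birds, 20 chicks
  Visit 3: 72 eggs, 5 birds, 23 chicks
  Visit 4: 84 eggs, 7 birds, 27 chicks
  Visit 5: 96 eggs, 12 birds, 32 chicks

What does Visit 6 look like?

Eggs: +12 each step, so 48, 60, 72, 84, 96 → 108.
Birds: 3, 2, 5, 7, 12 → 19 (each term is the sum of the two before it).
For the chicks, differences are 2, 3, 4, … (increasing by 1 each time): 18, 20, 23, 27, 32 → 38.
So the next row is 108 eggs, 19 birds, 38 chicks.

108 eggs, 19 birds, 38 chicks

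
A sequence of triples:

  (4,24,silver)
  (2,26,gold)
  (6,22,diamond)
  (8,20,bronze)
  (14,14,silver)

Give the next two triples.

(22,6,gold), (36,-8,diamond)

First part — each term is the sum of the two before it: 4, 2, 6, 8, 14 → 22 → 36.
Second part: together with the first part always sums to 28; 24, 26, 22, 20, 14 → 6 → -8.
For the rank, repeats silver → gold → diamond → bronze: silver, gold, diamond, bronze, silver → gold → diamond.
Putting the parts together: (22,6,gold) and then (36,-8,diamond).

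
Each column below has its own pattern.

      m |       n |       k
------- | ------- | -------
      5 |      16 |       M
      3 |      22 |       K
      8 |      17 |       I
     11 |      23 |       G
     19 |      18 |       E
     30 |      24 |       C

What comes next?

Column m goes 5, 3, 8, 11, 19, 30 → 49 (each term is the sum of the two before it).
Column n: alternating steps +6, −5, +6, −5, …, so 16, 22, 17, 23, 18, 24 → 19.
Column k goes M, K, I, G, E, C → A (letters move back 2 places in the alphabet).
Combining the parts gives 49  19  A.

49  19  A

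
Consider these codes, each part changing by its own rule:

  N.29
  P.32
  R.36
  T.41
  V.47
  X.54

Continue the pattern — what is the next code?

Letter — letters move forward 2 places in the alphabet: N, P, R, T, V, X → Z.
Second component — differences are 3, 4, 5, … (increasing by 1 each time): 29, 32, 36, 41, 47, 54 → 62.
So the next code is Z.62.

Z.62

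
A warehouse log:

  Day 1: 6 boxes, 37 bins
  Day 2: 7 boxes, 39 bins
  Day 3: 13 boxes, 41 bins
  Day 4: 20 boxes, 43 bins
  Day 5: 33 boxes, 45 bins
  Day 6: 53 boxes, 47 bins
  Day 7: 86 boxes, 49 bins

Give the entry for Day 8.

Boxes — each term is the sum of the two before it: 6, 7, 13, 20, 33, 53, 86 → 139.
Bins goes 37, 39, 41, 43, 45, 47, 49 → 51 (+2 each step).
Putting it together: 139 boxes, 51 bins.

139 boxes, 51 bins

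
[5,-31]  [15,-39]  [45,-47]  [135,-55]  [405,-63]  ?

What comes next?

[1215,-71]

First value: ×3 each step; 5, 15, 45, 135, 405 → 1215.
Second value: −8 each step, so -31, -39, -47, -55, -63 → -71.
So the next element is [1215,-71].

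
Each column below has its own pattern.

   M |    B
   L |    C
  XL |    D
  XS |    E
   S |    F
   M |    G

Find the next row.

L  H

Size: M, L, XL, XS, S, M → L (repeats M → L → XL → XS → S).
Letter — letters move forward 1 place in the alphabet: B, C, D, E, F, G → H.
Putting it together: L  H.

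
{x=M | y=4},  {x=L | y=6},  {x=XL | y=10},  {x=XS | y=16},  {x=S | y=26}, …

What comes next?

X goes M, L, XL, XS, S → M (runs through clothing sizes XS→XL).
Y: each term is the sum of the two before it, so 4, 6, 10, 16, 26 → 42.
Putting it together: {x=M | y=42}.

{x=M | y=42}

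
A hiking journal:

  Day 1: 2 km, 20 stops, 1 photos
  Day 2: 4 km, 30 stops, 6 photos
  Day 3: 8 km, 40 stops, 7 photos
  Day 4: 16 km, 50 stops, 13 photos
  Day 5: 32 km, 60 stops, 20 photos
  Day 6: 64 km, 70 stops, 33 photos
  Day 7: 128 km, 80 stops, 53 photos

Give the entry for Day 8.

Km: 2, 4, 8, 16, 32, 64, 128 → 256 (×2 each step).
For the stops, +10 each step: 20, 30, 40, 50, 60, 70, 80 → 90.
Photos: 1, 6, 7, 13, 20, 33, 53 → 86 (each term is the sum of the two before it).
So the next record is 256 km, 90 stops, 86 photos.

256 km, 90 stops, 86 photos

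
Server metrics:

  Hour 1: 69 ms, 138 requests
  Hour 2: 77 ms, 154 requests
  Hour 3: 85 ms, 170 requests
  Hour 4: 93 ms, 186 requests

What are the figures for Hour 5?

101 ms, 202 requests

Ms: +8 each step; 69, 77, 85, 93 → 101.
Requests: always 2 × the ms, so 138, 154, 170, 186 → 202.
Putting it together: 101 ms, 202 requests.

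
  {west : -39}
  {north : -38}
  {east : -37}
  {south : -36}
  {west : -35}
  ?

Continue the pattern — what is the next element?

{north : -34}

Direction: repeats west → north → east → south, so west, north, east, south, west → north.
For the second component, +1 each step: -39, -38, -37, -36, -35 → -34.
Putting it together: {north : -34}.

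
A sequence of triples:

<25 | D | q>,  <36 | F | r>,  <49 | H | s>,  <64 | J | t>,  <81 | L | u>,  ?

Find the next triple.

First part: perfect squares: 5², 6², 7², …, so 25, 36, 49, 64, 81 → 100.
First letter: D, F, H, J, L → N (letters move forward 2 places in the alphabet).
Second letter — letters move forward 1 place in the alphabet: q, r, s, t, u → v.
So the next triple is <100 | N | v>.

<100 | N | v>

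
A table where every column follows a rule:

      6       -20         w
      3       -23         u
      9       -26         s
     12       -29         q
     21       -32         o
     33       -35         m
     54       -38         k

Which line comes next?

First component goes 6, 3, 9, 12, 21, 33, 54 → 87 (each term is the sum of the two before it).
Second component: −3 each step; -20, -23, -26, -29, -32, -35, -38 → -41.
Letter: letters move back 2 places in the alphabet; w, u, s, q, o, m, k → i.
So the next line is 87  -41  i.

87  -41  i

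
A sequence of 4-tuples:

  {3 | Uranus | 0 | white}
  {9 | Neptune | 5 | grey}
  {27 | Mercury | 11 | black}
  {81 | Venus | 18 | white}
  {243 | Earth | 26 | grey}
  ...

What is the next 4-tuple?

For the first slot, ×3 each step: 3, 9, 27, 81, 243 → 729.
For the planet, runs through the planets Mercury→Neptune: Uranus, Neptune, Mercury, Venus, Earth → Mars.
Third slot: differences are 5, 6, 7, … (increasing by 1 each time); 0, 5, 11, 18, 26 → 35.
Shade goes white, grey, black, white, grey → black (repeats white → grey → black).
So the next 4-tuple is {729 | Mars | 35 | black}.

{729 | Mars | 35 | black}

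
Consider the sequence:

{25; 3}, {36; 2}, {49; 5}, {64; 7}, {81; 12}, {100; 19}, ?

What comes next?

First value: perfect squares: 5², 6², 7², …; 25, 36, 49, 64, 81, 100 → 121.
For the second value, each term is the sum of the two before it: 3, 2, 5, 7, 12, 19 → 31.
So the next point is {121; 31}.

{121; 31}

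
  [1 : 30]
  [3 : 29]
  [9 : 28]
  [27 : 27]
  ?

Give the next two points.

[81 : 26], [243 : 25]

First value — ×3 each step: 1, 3, 9, 27 → 81 → 243.
Second value — −1 each step: 30, 29, 28, 27 → 26 → 25.
Putting the parts together: [81 : 26] and then [243 : 25].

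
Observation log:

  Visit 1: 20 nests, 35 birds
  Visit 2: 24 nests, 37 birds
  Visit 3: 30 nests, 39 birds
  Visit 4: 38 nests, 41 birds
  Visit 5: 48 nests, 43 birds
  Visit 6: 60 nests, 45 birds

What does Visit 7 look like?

Nests: differences are 4, 6, 8, … (increasing by 2 each time), so 20, 24, 30, 38, 48, 60 → 74.
For the birds, +2 each step: 35, 37, 39, 41, 43, 45 → 47.
So the next line is 74 nests, 47 birds.

74 nests, 47 birds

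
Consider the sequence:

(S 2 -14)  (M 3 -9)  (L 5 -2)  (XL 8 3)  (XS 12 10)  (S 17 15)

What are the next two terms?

Size: repeats S → M → L → XL → XS; S, M, L, XL, XS, S → M → L.
Second part goes 2, 3, 5, 8, 12, 17 → 23 → 30 (differences are 1, 2, 3, … (increasing by 1 each time)).
Third part: -14, -9, -2, 3, 10, 15 → 22 → 27 (alternating steps +5, +7, +5, +7, …).
Putting the parts together: (M 23 22) and then (L 30 27).

(M 23 22), (L 30 27)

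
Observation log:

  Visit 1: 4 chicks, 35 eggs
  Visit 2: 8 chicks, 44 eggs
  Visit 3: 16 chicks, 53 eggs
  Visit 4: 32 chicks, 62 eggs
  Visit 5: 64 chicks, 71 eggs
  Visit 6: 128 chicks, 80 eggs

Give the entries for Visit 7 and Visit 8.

Chicks: 4, 8, 16, 32, 64, 128 → 256 → 512 (×2 each step).
Eggs — +9 each step: 35, 44, 53, 62, 71, 80 → 89 → 98.
So the next two rows are 256 chicks, 89 eggs and 512 chicks, 98 eggs.

256 chicks, 89 eggs; 512 chicks, 98 eggs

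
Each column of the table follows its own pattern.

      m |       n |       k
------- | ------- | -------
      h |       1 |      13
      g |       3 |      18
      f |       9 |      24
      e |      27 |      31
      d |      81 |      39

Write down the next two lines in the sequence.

c  243  48; b  729  58

Column m: h, g, f, e, d → c → b (letters move back 1 place in the alphabet).
Column n: 1, 3, 9, 27, 81 → 243 → 729 (×3 each step).
Column k: differences are 5, 6, 7, … (increasing by 1 each time), so 13, 18, 24, 31, 39 → 48 → 58.
So the next two lines are c  243  48 and b  729  58.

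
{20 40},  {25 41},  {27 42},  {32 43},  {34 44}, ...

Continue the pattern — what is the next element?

First entry: 20, 25, 27, 32, 34 → 39 (alternating steps +5, +2, +5, +2, …).
Second entry: +1 each step, so 40, 41, 42, 43, 44 → 45.
So the next element is {39 45}.

{39 45}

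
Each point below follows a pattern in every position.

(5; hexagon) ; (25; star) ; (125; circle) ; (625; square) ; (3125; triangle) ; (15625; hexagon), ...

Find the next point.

First part: 5, 25, 125, 625, 3125, 15625 → 78125 (×5 each step).
Shape: repeats hexagon → star → circle → square → triangle, so hexagon, star, circle, square, triangle, hexagon → star.
So the next point is (78125; star).

(78125; star)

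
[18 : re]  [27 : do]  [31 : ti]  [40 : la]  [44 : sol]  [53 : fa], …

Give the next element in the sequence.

First component: alternating steps +9, +4, +9, +4, …, so 18, 27, 31, 40, 44, 53 → 57.
Note: runs backward through the solfège scale do→ti, so re, do, ti, la, sol, fa → mi.
Putting it together: [57 : mi].

[57 : mi]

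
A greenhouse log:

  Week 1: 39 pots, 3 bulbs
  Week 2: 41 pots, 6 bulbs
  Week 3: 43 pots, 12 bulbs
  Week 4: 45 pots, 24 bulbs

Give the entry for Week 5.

For the pots, +2 each step: 39, 41, 43, 45 → 47.
Bulbs — ×2 each step: 3, 6, 12, 24 → 48.
Combining the parts gives 47 pots, 48 bulbs.

47 pots, 48 bulbs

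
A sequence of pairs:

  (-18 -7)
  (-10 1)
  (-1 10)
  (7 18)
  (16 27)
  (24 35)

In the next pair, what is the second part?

First part: alternating steps +8, +9, +8, +9, …; -18, -10, -1, 7, 16, 24 → 33.
Second part goes -7, 1, 10, 18, 27, 35 → 44 (always 11 more than the first part).

44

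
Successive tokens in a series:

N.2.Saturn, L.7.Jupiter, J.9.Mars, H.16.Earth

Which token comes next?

Letter: letters move back 2 places in the alphabet; N, L, J, H → F.
For the second component, each term is the sum of the two before it: 2, 7, 9, 16 → 25.
Planet goes Saturn, Jupiter, Mars, Earth → Venus (runs backward through the planets Mercury→Neptune).
Putting it together: F.25.Venus.

F.25.Venus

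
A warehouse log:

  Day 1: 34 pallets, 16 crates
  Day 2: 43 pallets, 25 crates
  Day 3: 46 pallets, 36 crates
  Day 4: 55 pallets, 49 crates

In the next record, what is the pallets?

58

Pallets goes 34, 43, 46, 55 → 58 (alternating steps +9, +3, +9, +3, …).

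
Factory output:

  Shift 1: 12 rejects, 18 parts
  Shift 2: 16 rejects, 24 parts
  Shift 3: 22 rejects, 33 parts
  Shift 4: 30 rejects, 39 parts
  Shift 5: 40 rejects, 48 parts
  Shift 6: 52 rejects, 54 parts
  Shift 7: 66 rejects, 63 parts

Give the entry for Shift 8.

Rejects goes 12, 16, 22, 30, 40, 52, 66 → 82 (differences are 4, 6, 8, … (increasing by 2 each time)).
For the parts, alternating steps +6, +9, +6, +9, …: 18, 24, 33, 39, 48, 54, 63 → 69.
Combining the parts gives 82 rejects, 69 parts.

82 rejects, 69 parts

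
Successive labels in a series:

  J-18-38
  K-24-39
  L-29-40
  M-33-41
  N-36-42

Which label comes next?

Letter: letters move forward 1 place in the alphabet; J, K, L, M, N → O.
Second component: differences are 6, 5, 4, … (decreasing by 1 each time), so 18, 24, 29, 33, 36 → 38.
Third component: +1 each step; 38, 39, 40, 41, 42 → 43.
So the next label is O-38-43.

O-38-43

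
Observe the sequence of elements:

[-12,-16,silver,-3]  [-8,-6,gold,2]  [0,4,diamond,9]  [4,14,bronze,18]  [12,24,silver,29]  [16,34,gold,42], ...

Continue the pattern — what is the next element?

First component — alternating steps +4, +8, +4, +8, …: -12, -8, 0, 4, 12, 16 → 24.
For the second component, +10 each step: -16, -6, 4, 14, 24, 34 → 44.
Rank: repeats silver → gold → diamond → bronze, so silver, gold, diamond, bronze, silver, gold → diamond.
Fourth component goes -3, 2, 9, 18, 29, 42 → 57 (differences are 5, 7, 9, … (increasing by 2 each time)).
So the next element is [24,44,diamond,57].

[24,44,diamond,57]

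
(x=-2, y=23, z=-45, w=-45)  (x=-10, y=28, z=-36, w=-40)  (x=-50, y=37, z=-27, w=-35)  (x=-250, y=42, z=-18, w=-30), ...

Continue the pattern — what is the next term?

(x=-1250, y=51, z=-9, w=-25)

X — ×5 each step: -2, -10, -50, -250 → -1250.
Y — alternating steps +5, +9, +5, +9, …: 23, 28, 37, 42 → 51.
Z: -45, -36, -27, -18 → -9 (+9 each step).
W: -45, -40, -35, -30 → -25 (+5 each step).
Putting it together: (x=-1250, y=51, z=-9, w=-25).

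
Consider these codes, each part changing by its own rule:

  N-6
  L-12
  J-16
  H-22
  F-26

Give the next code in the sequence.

D-32

Letter goes N, L, J, H, F → D (letters move back 2 places in the alphabet).
Second component: alternating steps +6, +4, +6, +4, …; 6, 12, 16, 22, 26 → 32.
Combining the parts gives D-32.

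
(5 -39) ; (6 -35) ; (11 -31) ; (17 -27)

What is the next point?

For the first component, each term is the sum of the two before it: 5, 6, 11, 17 → 28.
Second component: +4 each step, so -39, -35, -31, -27 → -23.
Combining the parts gives (28 -23).

(28 -23)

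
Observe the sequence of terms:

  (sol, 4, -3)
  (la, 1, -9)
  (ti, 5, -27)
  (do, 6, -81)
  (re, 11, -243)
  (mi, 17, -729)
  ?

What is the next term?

(fa, 28, -2187)

Note: runs through the solfège scale do→ti, so sol, la, ti, do, re, mi → fa.
For the second part, each term is the sum of the two before it: 4, 1, 5, 6, 11, 17 → 28.
Third part: ×3 each step; -3, -9, -27, -81, -243, -729 → -2187.
So the next term is (fa, 28, -2187).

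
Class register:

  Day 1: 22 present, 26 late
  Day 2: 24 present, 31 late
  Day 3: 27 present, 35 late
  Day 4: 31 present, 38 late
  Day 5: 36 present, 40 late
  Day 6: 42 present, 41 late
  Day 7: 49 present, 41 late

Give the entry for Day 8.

57 present, 40 late

Present — differences are 2, 3, 4, … (increasing by 1 each time): 22, 24, 27, 31, 36, 42, 49 → 57.
Late: 26, 31, 35, 38, 40, 41, 41 → 40 (differences are 5, 4, 3, … (decreasing by 1 each time)).
Combining the parts gives 57 present, 40 late.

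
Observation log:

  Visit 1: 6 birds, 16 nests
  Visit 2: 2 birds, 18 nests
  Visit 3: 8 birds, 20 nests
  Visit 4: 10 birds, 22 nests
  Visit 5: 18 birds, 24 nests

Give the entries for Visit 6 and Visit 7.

Birds: each term is the sum of the two before it, so 6, 2, 8, 10, 18 → 28 → 46.
Nests: +2 each step, so 16, 18, 20, 22, 24 → 26 → 28.
So the next two rows are 28 birds, 26 nests and 46 birds, 28 nests.

28 birds, 26 nests; 46 birds, 28 nests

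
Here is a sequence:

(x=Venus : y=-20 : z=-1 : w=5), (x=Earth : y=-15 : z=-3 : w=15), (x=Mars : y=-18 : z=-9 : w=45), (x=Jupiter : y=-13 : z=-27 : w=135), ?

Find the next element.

X: Venus, Earth, Mars, Jupiter → Saturn (runs through the planets Mercury→Neptune).
Y: alternating steps +5, −3, +5, −3, …; -20, -15, -18, -13 → -16.
For the z, ×3 each step: -1, -3, -9, -27 → -81.
W: 5, 15, 45, 135 → 405 (×3 each step).
Combining the parts gives (x=Saturn : y=-16 : z=-81 : w=405).

(x=Saturn : y=-16 : z=-81 : w=405)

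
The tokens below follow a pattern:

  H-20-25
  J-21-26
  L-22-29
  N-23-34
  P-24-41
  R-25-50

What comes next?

Letter: letters move forward 2 places in the alphabet, so H, J, L, N, P, R → T.
Second component: 20, 21, 22, 23, 24, 25 → 26 (+1 each step).
For the third component, differences are 1, 3, 5, … (increasing by 2 each time): 25, 26, 29, 34, 41, 50 → 61.
Combining the parts gives T-26-61.

T-26-61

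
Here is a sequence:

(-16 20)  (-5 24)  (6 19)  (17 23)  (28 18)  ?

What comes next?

(39 22)

First part: -16, -5, 6, 17, 28 → 39 (+11 each step).
For the second part, alternating steps +4, −5, +4, −5, …: 20, 24, 19, 23, 18 → 22.
Combining the parts gives (39 22).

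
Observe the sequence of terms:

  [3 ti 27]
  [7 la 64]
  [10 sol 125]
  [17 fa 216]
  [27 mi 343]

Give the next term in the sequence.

First coordinate: 3, 7, 10, 17, 27 → 44 (each term is the sum of the two before it).
Note — runs backward through the solfège scale do→ti: ti, la, sol, fa, mi → re.
Third coordinate: perfect cubes: 3³, 4³, 5³, …; 27, 64, 125, 216, 343 → 512.
Combining the parts gives [44 re 512].

[44 re 512]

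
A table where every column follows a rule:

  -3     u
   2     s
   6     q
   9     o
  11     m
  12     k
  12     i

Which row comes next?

11  g

First component: -3, 2, 6, 9, 11, 12, 12 → 11 (differences are 5, 4, 3, … (decreasing by 1 each time)).
Letter goes u, s, q, o, m, k, i → g (letters move back 2 places in the alphabet).
Combining the parts gives 11  g.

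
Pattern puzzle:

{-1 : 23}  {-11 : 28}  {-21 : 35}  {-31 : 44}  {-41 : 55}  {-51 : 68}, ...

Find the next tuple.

{-61 : 83}

First value: −10 each step, so -1, -11, -21, -31, -41, -51 → -61.
Second value: differences are 5, 7, 9, … (increasing by 2 each time), so 23, 28, 35, 44, 55, 68 → 83.
Combining the parts gives {-61 : 83}.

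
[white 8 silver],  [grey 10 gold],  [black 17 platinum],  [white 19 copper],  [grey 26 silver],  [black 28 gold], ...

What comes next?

Shade: repeats white → grey → black; white, grey, black, white, grey, black → white.
Second value goes 8, 10, 17, 19, 26, 28 → 35 (alternating steps +2, +7, +2, +7, …).
Metal goes silver, gold, platinum, copper, silver, gold → platinum (repeats silver → gold → platinum → copper).
Combining the parts gives [white 35 platinum].

[white 35 platinum]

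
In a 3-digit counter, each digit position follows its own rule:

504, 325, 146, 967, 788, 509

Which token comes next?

First digit: −2 each step, mod 10, so 5, 3, 1, 9, 7, 5 → 3.
Second digit: 0, 2, 4, 6, 8, 0 → 2 (+2 each step, mod 10).
For the third digit, +1 each step, mod 10: 4, 5, 6, 7, 8, 9 → 0.
Putting it together: 320.

320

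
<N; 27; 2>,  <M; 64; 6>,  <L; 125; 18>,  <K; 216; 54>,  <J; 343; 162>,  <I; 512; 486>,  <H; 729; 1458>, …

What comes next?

<G; 1000; 4374>

Letter goes N, M, L, K, J, I, H → G (letters move back 1 place in the alphabet).
Second part goes 27, 64, 125, 216, 343, 512, 729 → 1000 (perfect cubes: 3³, 4³, 5³, …).
Third part: 2, 6, 18, 54, 162, 486, 1458 → 4374 (×3 each step).
Combining the parts gives <G; 1000; 4374>.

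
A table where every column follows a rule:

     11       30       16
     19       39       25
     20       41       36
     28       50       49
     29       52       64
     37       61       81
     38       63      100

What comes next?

46  72  121

First component: alternating steps +8, +1, +8, +1, …; 11, 19, 20, 28, 29, 37, 38 → 46.
For the second component, alternating steps +9, +2, +9, +2, …: 30, 39, 41, 50, 52, 61, 63 → 72.
Third component: perfect squares: 4², 5², 6², …; 16, 25, 36, 49, 64, 81, 100 → 121.
Combining the parts gives 46  72  121.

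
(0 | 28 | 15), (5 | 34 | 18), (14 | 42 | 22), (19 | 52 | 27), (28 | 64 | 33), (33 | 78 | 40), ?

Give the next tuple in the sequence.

First entry — alternating steps +5, +9, +5, +9, …: 0, 5, 14, 19, 28, 33 → 42.
Second entry — differences are 6, 8, 10, … (increasing by 2 each time): 28, 34, 42, 52, 64, 78 → 94.
Third entry: differences are 3, 4, 5, … (increasing by 1 each time); 15, 18, 22, 27, 33, 40 → 48.
Combining the parts gives (42 | 94 | 48).

(42 | 94 | 48)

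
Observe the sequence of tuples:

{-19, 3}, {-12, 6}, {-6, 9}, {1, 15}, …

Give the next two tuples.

First slot: alternating steps +7, +6, +7, +6, …, so -19, -12, -6, 1 → 7 → 14.
For the second slot, each term is the sum of the two before it: 3, 6, 9, 15 → 24 → 39.
So the next two tuples are {7, 24} and {14, 39}.

{7, 24}, {14, 39}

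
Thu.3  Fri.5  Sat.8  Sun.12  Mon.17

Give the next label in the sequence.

Tue.23

Day goes Thu, Fri, Sat, Sun, Mon → Tue (runs through the weekdays Mon→Sun).
Second component: 3, 5, 8, 12, 17 → 23 (differences are 2, 3, 4, … (increasing by 1 each time)).
Putting it together: Tue.23.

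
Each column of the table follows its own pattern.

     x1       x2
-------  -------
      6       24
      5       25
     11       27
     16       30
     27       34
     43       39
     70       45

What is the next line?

113  52

Column x1: 6, 5, 11, 16, 27, 43, 70 → 113 (each term is the sum of the two before it).
Column x2: differences are 1, 2, 3, … (increasing by 1 each time), so 24, 25, 27, 30, 34, 39, 45 → 52.
Putting it together: 113  52.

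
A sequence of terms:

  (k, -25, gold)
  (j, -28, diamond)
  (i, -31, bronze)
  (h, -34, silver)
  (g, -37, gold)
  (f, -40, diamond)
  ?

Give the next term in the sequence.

Letter: k, j, i, h, g, f → e (letters move back 1 place in the alphabet).
Second component: −3 each step; -25, -28, -31, -34, -37, -40 → -43.
Rank: gold, diamond, bronze, silver, gold, diamond → bronze (repeats gold → diamond → bronze → silver).
So the next term is (e, -43, bronze).

(e, -43, bronze)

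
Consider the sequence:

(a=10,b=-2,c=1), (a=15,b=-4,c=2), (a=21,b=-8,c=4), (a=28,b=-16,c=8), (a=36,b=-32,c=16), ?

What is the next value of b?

B: ×2 each step, so -2, -4, -8, -16, -32 → -64.

-64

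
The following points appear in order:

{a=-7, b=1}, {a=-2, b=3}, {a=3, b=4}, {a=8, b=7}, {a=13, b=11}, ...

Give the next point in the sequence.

A: +5 each step; -7, -2, 3, 8, 13 → 18.
For the b, each term is the sum of the two before it: 1, 3, 4, 7, 11 → 18.
Putting it together: {a=18, b=18}.

{a=18, b=18}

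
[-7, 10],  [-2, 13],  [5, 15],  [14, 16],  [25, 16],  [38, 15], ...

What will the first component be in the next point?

First component — differences are 5, 7, 9, … (increasing by 2 each time): -7, -2, 5, 14, 25, 38 → 53.
For the second component, differences are 3, 2, 1, … (decreasing by 1 each time): 10, 13, 15, 16, 16, 15 → 13.

53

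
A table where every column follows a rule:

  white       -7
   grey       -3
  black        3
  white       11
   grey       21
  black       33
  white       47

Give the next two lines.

grey  63; black  81

For the shade, repeats white → grey → black: white, grey, black, white, grey, black, white → grey → black.
Second component: differences are 4, 6, 8, … (increasing by 2 each time); -7, -3, 3, 11, 21, 33, 47 → 63 → 81.
Putting the parts together: grey  63 and then black  81.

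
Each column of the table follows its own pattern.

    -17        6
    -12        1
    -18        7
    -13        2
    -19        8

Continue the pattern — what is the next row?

-14  3

First component goes -17, -12, -18, -13, -19 → -14 (alternating steps +5, −6, +5, −6, …).
Second component goes 6, 1, 7, 2, 8 → 3 (together with the first component always sums to -11).
Combining the parts gives -14  3.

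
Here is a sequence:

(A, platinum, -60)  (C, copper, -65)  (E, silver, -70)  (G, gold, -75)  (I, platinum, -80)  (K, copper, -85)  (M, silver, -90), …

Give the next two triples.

(O, gold, -95), (Q, platinum, -100)

For the letter, letters move forward 2 places in the alphabet: A, C, E, G, I, K, M → O → Q.
Metal: repeats platinum → copper → silver → gold, so platinum, copper, silver, gold, platinum, copper, silver → gold → platinum.
Third slot: −5 each step, so -60, -65, -70, -75, -80, -85, -90 → -95 → -100.
So the next two triples are (O, gold, -95) and (Q, platinum, -100).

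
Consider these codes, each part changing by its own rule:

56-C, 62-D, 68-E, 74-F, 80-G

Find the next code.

For the first component, +6 each step: 56, 62, 68, 74, 80 → 86.
Letter: letters move forward 1 place in the alphabet; C, D, E, F, G → H.
So the next code is 86-H.

86-H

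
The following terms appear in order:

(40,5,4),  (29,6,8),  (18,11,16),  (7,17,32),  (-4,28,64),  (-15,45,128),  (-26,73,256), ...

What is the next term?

First component goes 40, 29, 18, 7, -4, -15, -26 → -37 (−11 each step).
Second component goes 5, 6, 11, 17, 28, 45, 73 → 118 (each term is the sum of the two before it).
Third component goes 4, 8, 16, 32, 64, 128, 256 → 512 (×2 each step).
So the next term is (-37,118,512).

(-37,118,512)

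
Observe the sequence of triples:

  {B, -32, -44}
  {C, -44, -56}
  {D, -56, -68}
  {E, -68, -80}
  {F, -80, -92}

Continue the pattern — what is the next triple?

For the letter, letters move forward 1 place in the alphabet: B, C, D, E, F → G.
Second entry goes -32, -44, -56, -68, -80 → -92 (−12 each step).
For the third entry, always 12 less than the second entry: -44, -56, -68, -80, -92 → -104.
So the next triple is {G, -92, -104}.

{G, -92, -104}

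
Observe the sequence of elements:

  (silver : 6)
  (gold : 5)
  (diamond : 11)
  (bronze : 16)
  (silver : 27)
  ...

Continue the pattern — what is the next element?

For the rank, repeats silver → gold → diamond → bronze: silver, gold, diamond, bronze, silver → gold.
Second slot: 6, 5, 11, 16, 27 → 43 (each term is the sum of the two before it).
Combining the parts gives (gold : 43).

(gold : 43)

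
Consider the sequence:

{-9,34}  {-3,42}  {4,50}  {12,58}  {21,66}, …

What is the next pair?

First part — differences are 6, 7, 8, … (increasing by 1 each time): -9, -3, 4, 12, 21 → 31.
Second part: +8 each step; 34, 42, 50, 58, 66 → 74.
Combining the parts gives {31,74}.

{31,74}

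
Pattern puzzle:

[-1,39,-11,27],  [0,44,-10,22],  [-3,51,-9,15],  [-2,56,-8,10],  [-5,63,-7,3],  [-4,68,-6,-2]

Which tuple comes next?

First value — alternating steps +1, −3, +1, −3, …: -1, 0, -3, -2, -5, -4 → -7.
Second value: alternating steps +5, +7, +5, +7, …, so 39, 44, 51, 56, 63, 68 → 75.
For the third value, +1 each step: -11, -10, -9, -8, -7, -6 → -5.
For the fourth value, together with the second value always sums to 66: 27, 22, 15, 10, 3, -2 → -9.
So the next tuple is [-7,75,-5,-9].

[-7,75,-5,-9]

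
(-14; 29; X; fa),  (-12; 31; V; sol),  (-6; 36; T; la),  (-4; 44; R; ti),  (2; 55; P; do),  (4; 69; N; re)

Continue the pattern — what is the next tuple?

First coordinate: -14, -12, -6, -4, 2, 4 → 10 (alternating steps +2, +6, +2, +6, …).
Second coordinate: differences are 2, 5, 8, … (increasing by 3 each time), so 29, 31, 36, 44, 55, 69 → 86.
Letter goes X, V, T, R, P, N → L (letters move back 2 places in the alphabet).
Note — runs through the solfège scale do→ti: fa, sol, la, ti, do, re → mi.
Combining the parts gives (10; 86; L; mi).

(10; 86; L; mi)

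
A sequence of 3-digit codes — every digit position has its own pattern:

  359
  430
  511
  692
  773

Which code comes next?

First digit — +1 each step, mod 10: 3, 4, 5, 6, 7 → 8.
Second digit: −2 each step, mod 10, so 5, 3, 1, 9, 7 → 5.
For the third digit, +1 each step, mod 10: 9, 0, 1, 2, 3 → 4.
Putting it together: 854.

854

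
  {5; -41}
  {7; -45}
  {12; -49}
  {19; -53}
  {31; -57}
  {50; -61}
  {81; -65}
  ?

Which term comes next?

First part: each term is the sum of the two before it; 5, 7, 12, 19, 31, 50, 81 → 131.
For the second part, −4 each step: -41, -45, -49, -53, -57, -61, -65 → -69.
Putting it together: {131; -69}.

{131; -69}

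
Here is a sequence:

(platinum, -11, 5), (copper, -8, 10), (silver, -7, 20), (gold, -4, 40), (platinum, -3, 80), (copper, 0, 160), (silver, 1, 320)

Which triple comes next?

(gold, 4, 640)

Metal — repeats platinum → copper → silver → gold: platinum, copper, silver, gold, platinum, copper, silver → gold.
Second part: -11, -8, -7, -4, -3, 0, 1 → 4 (alternating steps +3, +1, +3, +1, …).
Third part goes 5, 10, 20, 40, 80, 160, 320 → 640 (×2 each step).
So the next triple is (gold, 4, 640).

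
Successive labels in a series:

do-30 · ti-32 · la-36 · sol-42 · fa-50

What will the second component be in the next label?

60

Note goes do, ti, la, sol, fa → mi (runs backward through the solfège scale do→ti).
Second component goes 30, 32, 36, 42, 50 → 60 (differences are 2, 4, 6, … (increasing by 2 each time)).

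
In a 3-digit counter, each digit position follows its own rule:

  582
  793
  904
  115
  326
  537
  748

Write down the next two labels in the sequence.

959 then 160

First digit goes 5, 7, 9, 1, 3, 5, 7 → 9 → 1 (+2 each step, mod 10).
Second digit: +1 each step, mod 10; 8, 9, 0, 1, 2, 3, 4 → 5 → 6.
For the third digit, +1 each step, mod 10: 2, 3, 4, 5, 6, 7, 8 → 9 → 0.
Putting the parts together: 959 and then 160.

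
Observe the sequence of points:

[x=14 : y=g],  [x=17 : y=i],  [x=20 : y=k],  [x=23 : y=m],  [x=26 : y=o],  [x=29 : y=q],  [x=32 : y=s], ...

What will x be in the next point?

35

X: +3 each step, so 14, 17, 20, 23, 26, 29, 32 → 35.
Y: letters move forward 2 places in the alphabet, so g, i, k, m, o, q, s → u.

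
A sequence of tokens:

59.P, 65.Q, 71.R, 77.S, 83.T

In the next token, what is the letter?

First component — +6 each step: 59, 65, 71, 77, 83 → 89.
Letter: letters move forward 1 place in the alphabet, so P, Q, R, S, T → U.

U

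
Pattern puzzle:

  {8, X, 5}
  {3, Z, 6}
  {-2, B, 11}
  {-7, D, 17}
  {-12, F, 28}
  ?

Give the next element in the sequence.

{-17, H, 45}

First value — −5 each step: 8, 3, -2, -7, -12 → -17.
Letter goes X, Z, B, D, F → H (letters move forward 2 places in the alphabet, wrapping Z→A).
Third value — each term is the sum of the two before it: 5, 6, 11, 17, 28 → 45.
So the next element is {-17, H, 45}.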